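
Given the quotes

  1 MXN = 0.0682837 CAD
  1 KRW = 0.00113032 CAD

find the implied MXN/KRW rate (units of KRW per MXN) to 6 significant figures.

MXN/KRW = 60.4109

1 MXN × 0.0682837 = 0.0682837 CAD
0.0682837 CAD ÷ 0.00113032 = 60.4109 KRW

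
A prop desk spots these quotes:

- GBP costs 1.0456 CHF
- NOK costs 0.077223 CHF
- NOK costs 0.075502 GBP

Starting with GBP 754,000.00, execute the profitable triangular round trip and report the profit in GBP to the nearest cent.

Profit: GBP 16,812.43

Profitable loop is GBP → CHF → NOK → GBP:
GBP 754,000.00 × 1.0456 = CHF 788,382.40
CHF 788,382.40 ÷ 0.077223 = NOK 10,209,165.66
NOK 10,209,165.66 × 0.075502 = GBP 770,812.43
Profit = GBP 770,812.43 − GBP 754,000.00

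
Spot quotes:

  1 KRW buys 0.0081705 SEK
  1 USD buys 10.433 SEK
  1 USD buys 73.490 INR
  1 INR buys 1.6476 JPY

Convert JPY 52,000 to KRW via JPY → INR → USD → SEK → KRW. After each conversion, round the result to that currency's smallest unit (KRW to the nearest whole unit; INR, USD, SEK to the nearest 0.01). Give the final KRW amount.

JPY 52,000 ÷ 1.6476 = INR 31,561.06
INR 31,561.06 ÷ 73.490 = USD 429.46
USD 429.46 × 10.433 = SEK 4,480.56
SEK 4,480.56 ÷ 0.0081705 = KRW 548,383

KRW 548,383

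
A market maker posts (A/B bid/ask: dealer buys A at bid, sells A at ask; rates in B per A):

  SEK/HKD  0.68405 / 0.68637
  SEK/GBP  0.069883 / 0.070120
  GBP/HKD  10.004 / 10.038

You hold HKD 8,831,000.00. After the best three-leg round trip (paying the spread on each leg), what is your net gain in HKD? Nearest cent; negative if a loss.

Best loop HKD → SEK → GBP → HKD:
HKD 8,831,000.00 ÷ 0.68637 (buy SEK at ask) = SEK 12,866,238.33
SEK 12,866,238.33 × 0.069883 (sell SEK at bid) = GBP 899,131.33
GBP 899,131.33 × 10.004 (sell GBP at bid) = HKD 8,994,909.85

Net profit: HKD 163,909.85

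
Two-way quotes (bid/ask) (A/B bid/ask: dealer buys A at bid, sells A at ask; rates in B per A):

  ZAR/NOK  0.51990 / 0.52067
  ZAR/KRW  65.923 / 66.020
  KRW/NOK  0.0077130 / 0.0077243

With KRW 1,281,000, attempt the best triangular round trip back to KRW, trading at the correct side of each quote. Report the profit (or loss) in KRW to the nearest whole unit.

Best loop KRW → ZAR → NOK → KRW:
KRW 1,281,000 ÷ 66.020 (buy ZAR at ask) = ZAR 19,403.21
ZAR 19,403.21 × 0.51990 (sell ZAR at bid) = NOK 10,087.73
NOK 10,087.73 ÷ 0.0077243 (buy KRW at ask) = KRW 1,305,973

Net profit: KRW 24,973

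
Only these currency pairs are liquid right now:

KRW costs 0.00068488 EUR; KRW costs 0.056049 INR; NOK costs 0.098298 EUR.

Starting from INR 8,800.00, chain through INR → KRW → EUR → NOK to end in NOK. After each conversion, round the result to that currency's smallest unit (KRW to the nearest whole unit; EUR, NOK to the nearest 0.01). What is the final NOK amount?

INR 8,800.00 ÷ 0.056049 = KRW 157,005
KRW 157,005 × 0.00068488 = EUR 107.53
EUR 107.53 ÷ 0.098298 = NOK 1,093.92

NOK 1,093.92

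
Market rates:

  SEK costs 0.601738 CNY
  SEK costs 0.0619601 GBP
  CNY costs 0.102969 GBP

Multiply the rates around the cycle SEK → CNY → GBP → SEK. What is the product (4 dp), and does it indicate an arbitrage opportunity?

Around SEK → CNY → GBP → SEK: 1 × 0.601738 × 0.102969 ÷ 0.0619601 = 1.000004
Product ≈ 1 (deviation 0.000%, within rounding noise).

1.0000 (no arbitrage)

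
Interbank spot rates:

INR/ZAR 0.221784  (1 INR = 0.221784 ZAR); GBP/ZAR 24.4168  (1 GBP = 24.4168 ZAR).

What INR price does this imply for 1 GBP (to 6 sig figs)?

GBP/INR = 110.093

1 GBP × 24.4168 = 24.4168 ZAR
24.4168 ZAR ÷ 0.221784 = 110.093 INR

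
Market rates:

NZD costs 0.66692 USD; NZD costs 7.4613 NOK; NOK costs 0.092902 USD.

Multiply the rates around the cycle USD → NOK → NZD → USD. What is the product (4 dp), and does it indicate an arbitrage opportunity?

Around USD → NOK → NZD → USD: 1 ÷ 0.092902 ÷ 7.4613 × 0.66692 = 0.962131
Product < 1; profitable direction is USD → NZD → NOK → USD.

0.9621 (arbitrage exists)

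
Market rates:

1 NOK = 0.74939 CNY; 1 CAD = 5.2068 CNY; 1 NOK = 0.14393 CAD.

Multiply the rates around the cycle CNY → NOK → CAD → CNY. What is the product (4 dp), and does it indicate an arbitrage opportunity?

Around CNY → NOK → CAD → CNY: 1 ÷ 0.74939 × 0.14393 × 5.2068 = 1.000033
Product ≈ 1 (deviation 0.003%, within rounding noise).

1.0000 (no arbitrage)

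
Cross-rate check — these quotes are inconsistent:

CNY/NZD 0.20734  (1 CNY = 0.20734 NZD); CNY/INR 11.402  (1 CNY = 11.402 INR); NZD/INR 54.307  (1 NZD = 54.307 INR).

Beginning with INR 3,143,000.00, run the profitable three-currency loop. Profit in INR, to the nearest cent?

Profitable loop is INR → NZD → CNY → INR:
INR 3,143,000.00 ÷ 54.307 = NZD 57,874.68
NZD 57,874.68 ÷ 0.20734 = CNY 279,129.33
CNY 279,129.33 × 11.402 = INR 3,182,632.63
Profit = INR 3,182,632.63 − INR 3,143,000.00

Profit: INR 39,632.63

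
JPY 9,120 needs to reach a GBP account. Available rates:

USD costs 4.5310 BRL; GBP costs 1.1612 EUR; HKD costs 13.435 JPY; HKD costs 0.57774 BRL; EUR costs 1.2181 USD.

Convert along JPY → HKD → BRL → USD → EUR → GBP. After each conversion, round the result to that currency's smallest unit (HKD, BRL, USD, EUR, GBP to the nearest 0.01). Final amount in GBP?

GBP 61.19

JPY 9,120 ÷ 13.435 = HKD 678.82
HKD 678.82 × 0.57774 = BRL 392.18
BRL 392.18 ÷ 4.5310 = USD 86.55
USD 86.55 ÷ 1.2181 = EUR 71.05
EUR 71.05 ÷ 1.1612 = GBP 61.19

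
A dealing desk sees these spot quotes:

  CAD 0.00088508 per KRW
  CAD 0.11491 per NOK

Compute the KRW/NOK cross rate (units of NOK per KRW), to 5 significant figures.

1 KRW × 0.00088508 = 0.00088508 CAD
0.00088508 CAD ÷ 0.11491 = 0.00770238 NOK

KRW/NOK = 0.0077024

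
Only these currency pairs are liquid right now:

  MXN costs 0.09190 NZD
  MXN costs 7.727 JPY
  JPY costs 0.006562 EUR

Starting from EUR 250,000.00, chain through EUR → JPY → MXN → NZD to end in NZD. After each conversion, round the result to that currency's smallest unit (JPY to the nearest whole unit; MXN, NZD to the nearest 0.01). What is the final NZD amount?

EUR 250,000.00 ÷ 0.006562 = JPY 38,098,141
JPY 38,098,141 ÷ 7.727 = MXN 4,930,521.68
MXN 4,930,521.68 × 0.09190 = NZD 453,114.94

NZD 453,114.94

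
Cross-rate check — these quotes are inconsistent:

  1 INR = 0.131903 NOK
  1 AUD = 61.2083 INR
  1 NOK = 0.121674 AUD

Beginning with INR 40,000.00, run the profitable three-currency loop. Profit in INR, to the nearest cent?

Profit: INR 719.01

Profitable loop is INR → AUD → NOK → INR:
INR 40,000.00 ÷ 61.2083 = AUD 653.51
AUD 653.51 ÷ 0.121674 = NOK 5,370.96
NOK 5,370.96 ÷ 0.131903 = INR 40,719.01
Profit = INR 40,719.01 − INR 40,000.00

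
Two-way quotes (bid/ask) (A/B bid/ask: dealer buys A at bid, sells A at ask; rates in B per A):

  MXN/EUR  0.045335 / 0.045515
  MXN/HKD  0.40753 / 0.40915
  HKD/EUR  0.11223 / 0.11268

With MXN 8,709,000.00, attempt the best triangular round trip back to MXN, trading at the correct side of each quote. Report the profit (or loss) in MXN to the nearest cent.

Best loop MXN → HKD → EUR → MXN:
MXN 8,709,000.00 × 0.40753 (sell MXN at bid) = HKD 3,549,178.77
HKD 3,549,178.77 × 0.11223 (sell HKD at bid) = EUR 398,324.33
EUR 398,324.33 ÷ 0.045515 (buy MXN at ask) = MXN 8,751,495.84

Net profit: MXN 42,495.84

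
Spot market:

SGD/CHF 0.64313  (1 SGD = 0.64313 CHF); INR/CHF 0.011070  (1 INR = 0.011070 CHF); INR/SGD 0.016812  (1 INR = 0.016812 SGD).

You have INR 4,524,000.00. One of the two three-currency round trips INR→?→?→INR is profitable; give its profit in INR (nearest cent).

Profitable loop is INR → CHF → SGD → INR:
INR 4,524,000.00 × 0.011070 = CHF 50,080.68
CHF 50,080.68 ÷ 0.64313 = SGD 77,870.23
SGD 77,870.23 ÷ 0.016812 = INR 4,631,824.20
Profit = INR 4,631,824.20 − INR 4,524,000.00

Profit: INR 107,824.20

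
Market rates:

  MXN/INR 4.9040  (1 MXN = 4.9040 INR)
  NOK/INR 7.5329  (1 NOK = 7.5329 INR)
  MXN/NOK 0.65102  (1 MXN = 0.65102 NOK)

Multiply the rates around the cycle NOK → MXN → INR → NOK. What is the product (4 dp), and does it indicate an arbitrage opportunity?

1.0000 (no arbitrage)

Around NOK → MXN → INR → NOK: 1 ÷ 0.65102 × 4.9040 ÷ 7.5329 = 0.999986
Product ≈ 1 (deviation 0.001%, within rounding noise).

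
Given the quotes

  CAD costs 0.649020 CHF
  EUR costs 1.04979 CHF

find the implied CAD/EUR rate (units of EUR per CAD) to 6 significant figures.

CAD/EUR = 0.618238

1 CAD × 0.649020 = 0.64902 CHF
0.64902 CHF ÷ 1.04979 = 0.618238 EUR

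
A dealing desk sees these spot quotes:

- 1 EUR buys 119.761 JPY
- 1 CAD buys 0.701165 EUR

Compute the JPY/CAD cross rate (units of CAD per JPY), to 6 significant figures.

JPY/CAD = 0.0119087

1 JPY ÷ 119.761 = 0.00834996 EUR
0.00834996 EUR ÷ 0.701165 = 0.0119087 CAD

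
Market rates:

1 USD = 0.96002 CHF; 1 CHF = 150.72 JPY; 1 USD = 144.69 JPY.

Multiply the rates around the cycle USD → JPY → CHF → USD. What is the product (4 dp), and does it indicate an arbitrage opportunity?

1.0000 (no arbitrage)

Around USD → JPY → CHF → USD: 1 × 144.69 ÷ 150.72 ÷ 0.96002 = 0.999971
Product ≈ 1 (deviation 0.003%, within rounding noise).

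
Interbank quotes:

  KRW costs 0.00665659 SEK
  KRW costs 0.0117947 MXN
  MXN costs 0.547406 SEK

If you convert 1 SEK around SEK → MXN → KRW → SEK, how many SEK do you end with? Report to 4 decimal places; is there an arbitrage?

Around SEK → MXN → KRW → SEK: 1 ÷ 0.547406 ÷ 0.0117947 × 0.00665659 = 1.030992
Product > 1; profitable direction is SEK → MXN → KRW → SEK.

1.0310 (arbitrage exists)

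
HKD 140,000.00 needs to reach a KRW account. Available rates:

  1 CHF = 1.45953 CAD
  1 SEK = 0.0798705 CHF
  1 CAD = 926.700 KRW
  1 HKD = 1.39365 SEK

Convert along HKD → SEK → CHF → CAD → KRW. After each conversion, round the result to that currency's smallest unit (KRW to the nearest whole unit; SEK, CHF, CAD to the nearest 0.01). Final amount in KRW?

HKD 140,000.00 × 1.39365 = SEK 195,111.00
SEK 195,111.00 × 0.0798705 = CHF 15,583.61
CHF 15,583.61 × 1.45953 = CAD 22,744.75
CAD 22,744.75 × 926.700 = KRW 21,077,560

KRW 21,077,560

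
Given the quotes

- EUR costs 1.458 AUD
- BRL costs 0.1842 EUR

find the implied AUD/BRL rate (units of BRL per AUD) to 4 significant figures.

1 AUD ÷ 1.458 = 0.685871 EUR
0.685871 EUR ÷ 0.1842 = 3.72351 BRL

AUD/BRL = 3.724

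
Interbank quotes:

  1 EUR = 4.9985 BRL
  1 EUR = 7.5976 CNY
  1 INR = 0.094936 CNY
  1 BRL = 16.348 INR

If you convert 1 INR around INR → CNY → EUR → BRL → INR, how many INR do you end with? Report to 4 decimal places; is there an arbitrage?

1.0211 (arbitrage exists)

Around INR → CNY → EUR → BRL → INR: 1 × 0.094936 ÷ 7.5976 × 4.9985 × 16.348 = 1.021078
Product > 1; profitable direction is INR → CNY → EUR → BRL → INR.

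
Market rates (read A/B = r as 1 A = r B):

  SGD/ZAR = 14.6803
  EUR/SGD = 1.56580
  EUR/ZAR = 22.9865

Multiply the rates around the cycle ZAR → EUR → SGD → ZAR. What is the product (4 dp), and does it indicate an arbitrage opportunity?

1.0000 (no arbitrage)

Around ZAR → EUR → SGD → ZAR: 1 ÷ 22.9865 × 1.56580 × 14.6803 = 0.999996
Product ≈ 1 (deviation 0.000%, within rounding noise).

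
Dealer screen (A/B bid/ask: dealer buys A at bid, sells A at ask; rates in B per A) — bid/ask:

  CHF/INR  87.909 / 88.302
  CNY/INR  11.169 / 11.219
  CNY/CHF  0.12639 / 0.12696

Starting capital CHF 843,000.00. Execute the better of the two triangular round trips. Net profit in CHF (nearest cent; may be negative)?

Net result: CHF -3,144.81 (no profitable arbitrage after spreads)

Best loop CHF → CNY → INR → CHF:
CHF 843,000.00 ÷ 0.12696 (buy CNY at ask) = CNY 6,639,886.58
CNY 6,639,886.58 × 11.169 (sell CNY at bid) = INR 74,160,893.19
INR 74,160,893.19 ÷ 88.302 (buy CHF at ask) = CHF 839,855.19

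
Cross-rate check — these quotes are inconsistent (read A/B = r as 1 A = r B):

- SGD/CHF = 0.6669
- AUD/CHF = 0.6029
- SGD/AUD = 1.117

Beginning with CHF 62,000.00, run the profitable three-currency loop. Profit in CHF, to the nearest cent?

Profitable loop is CHF → SGD → AUD → CHF:
CHF 62,000.00 ÷ 0.6669 = SGD 92,967.46
SGD 92,967.46 × 1.117 = AUD 103,844.65
AUD 103,844.65 × 0.6029 = CHF 62,607.94
Profit = CHF 62,607.94 − CHF 62,000.00

Profit: CHF 607.94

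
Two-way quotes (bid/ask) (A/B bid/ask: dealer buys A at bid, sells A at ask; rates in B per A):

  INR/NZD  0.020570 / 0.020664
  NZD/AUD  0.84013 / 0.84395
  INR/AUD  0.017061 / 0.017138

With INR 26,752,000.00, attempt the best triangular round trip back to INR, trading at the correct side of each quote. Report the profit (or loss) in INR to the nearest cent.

Net profit: INR 223,959.57

Best loop INR → NZD → AUD → INR:
INR 26,752,000.00 × 0.020570 (sell INR at bid) = NZD 550,288.64
NZD 550,288.64 × 0.84013 (sell NZD at bid) = AUD 462,314.00
AUD 462,314.00 ÷ 0.017138 (buy INR at ask) = INR 26,975,959.57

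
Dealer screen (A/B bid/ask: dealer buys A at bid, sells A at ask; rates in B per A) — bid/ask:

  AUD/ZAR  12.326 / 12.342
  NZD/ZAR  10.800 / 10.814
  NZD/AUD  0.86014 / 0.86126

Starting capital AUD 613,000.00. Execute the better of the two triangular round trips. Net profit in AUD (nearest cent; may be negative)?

Net profit: AUD 9,822.67

Best loop AUD → NZD → ZAR → AUD:
AUD 613,000.00 ÷ 0.86126 (buy NZD at ask) = NZD 711,747.90
NZD 711,747.90 × 10.800 (sell NZD at bid) = ZAR 7,686,877.37
ZAR 7,686,877.37 ÷ 12.342 (buy AUD at ask) = AUD 622,822.67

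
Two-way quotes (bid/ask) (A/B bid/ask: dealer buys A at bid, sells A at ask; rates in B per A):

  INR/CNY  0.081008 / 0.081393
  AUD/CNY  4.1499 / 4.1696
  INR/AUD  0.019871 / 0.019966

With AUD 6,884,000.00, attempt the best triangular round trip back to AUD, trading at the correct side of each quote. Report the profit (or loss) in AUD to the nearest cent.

Net profit: AUD 90,469.20

Best loop AUD → CNY → INR → AUD:
AUD 6,884,000.00 × 4.1499 (sell AUD at bid) = CNY 28,567,911.60
CNY 28,567,911.60 ÷ 0.081393 (buy INR at ask) = INR 350,987,328.15
INR 350,987,328.15 × 0.019871 (sell INR at bid) = AUD 6,974,469.20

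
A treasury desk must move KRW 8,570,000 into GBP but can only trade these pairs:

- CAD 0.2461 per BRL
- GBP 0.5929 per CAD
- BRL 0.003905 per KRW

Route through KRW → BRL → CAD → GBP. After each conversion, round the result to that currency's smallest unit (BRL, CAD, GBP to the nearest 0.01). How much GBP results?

KRW 8,570,000 × 0.003905 = BRL 33,465.85
BRL 33,465.85 × 0.2461 = CAD 8,235.95
CAD 8,235.95 × 0.5929 = GBP 4,883.09

GBP 4,883.09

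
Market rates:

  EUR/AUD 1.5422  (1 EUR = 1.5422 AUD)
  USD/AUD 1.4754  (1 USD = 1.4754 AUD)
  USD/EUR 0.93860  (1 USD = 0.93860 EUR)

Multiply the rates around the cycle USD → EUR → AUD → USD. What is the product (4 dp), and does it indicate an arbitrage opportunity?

0.9811 (arbitrage exists)

Around USD → EUR → AUD → USD: 1 × 0.93860 × 1.5422 ÷ 1.4754 = 0.981096
Product < 1; profitable direction is USD → AUD → EUR → USD.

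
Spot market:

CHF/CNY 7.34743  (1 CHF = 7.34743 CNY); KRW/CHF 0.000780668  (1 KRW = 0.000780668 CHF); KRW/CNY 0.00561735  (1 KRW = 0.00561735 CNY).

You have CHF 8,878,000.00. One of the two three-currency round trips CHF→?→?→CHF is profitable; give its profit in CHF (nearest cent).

Profitable loop is CHF → CNY → KRW → CHF:
CHF 8,878,000.00 × 7.34743 = CNY 65,230,483.54
CNY 65,230,483.54 ÷ 0.00561735 = KRW 11,612,323,167
KRW 11,612,323,167 × 0.000780668 = CHF 9,065,369.10
Profit = CHF 9,065,369.10 − CHF 8,878,000.00

Profit: CHF 187,369.10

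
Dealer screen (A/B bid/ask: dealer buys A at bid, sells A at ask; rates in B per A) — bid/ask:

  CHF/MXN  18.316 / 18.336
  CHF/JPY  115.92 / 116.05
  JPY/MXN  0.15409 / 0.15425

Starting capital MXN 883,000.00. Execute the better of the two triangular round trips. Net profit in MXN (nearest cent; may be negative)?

Best loop MXN → JPY → CHF → MXN:
MXN 883,000.00 ÷ 0.15425 (buy JPY at ask) = JPY 5,724,473
JPY 5,724,473 ÷ 116.05 (buy CHF at ask) = CHF 49,327.65
CHF 49,327.65 × 18.316 (sell CHF at bid) = MXN 903,485.15

Net profit: MXN 20,485.15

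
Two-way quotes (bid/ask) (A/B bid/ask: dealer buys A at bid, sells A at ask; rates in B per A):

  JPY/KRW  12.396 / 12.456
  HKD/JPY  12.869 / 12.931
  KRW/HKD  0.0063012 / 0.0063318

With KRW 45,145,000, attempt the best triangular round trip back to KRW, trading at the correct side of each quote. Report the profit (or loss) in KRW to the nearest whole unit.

Best loop KRW → HKD → JPY → KRW:
KRW 45,145,000 × 0.0063012 (sell KRW at bid) = HKD 284,467.67
HKD 284,467.67 × 12.869 (sell HKD at bid) = JPY 3,660,814
JPY 3,660,814 × 12.396 (sell JPY at bid) = KRW 45,379,457

Net profit: KRW 234,457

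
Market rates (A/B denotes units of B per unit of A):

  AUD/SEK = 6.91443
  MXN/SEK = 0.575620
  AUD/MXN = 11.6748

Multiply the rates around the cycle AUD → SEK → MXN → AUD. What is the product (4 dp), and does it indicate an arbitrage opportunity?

1.0289 (arbitrage exists)

Around AUD → SEK → MXN → AUD: 1 × 6.91443 ÷ 0.575620 ÷ 11.6748 = 1.028895
Product > 1; profitable direction is AUD → SEK → MXN → AUD.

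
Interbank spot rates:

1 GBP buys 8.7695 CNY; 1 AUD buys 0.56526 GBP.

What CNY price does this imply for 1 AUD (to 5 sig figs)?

AUD/CNY = 4.9570

1 AUD × 0.56526 = 0.56526 GBP
0.56526 GBP × 8.7695 = 4.95705 CNY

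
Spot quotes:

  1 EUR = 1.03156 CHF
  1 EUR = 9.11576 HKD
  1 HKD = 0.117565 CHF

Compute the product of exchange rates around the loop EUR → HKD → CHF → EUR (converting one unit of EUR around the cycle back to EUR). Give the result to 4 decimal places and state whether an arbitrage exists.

1.0389 (arbitrage exists)

Around EUR → HKD → CHF → EUR: 1 × 9.11576 × 0.117565 ÷ 1.03156 = 1.038906
Product > 1; profitable direction is EUR → HKD → CHF → EUR.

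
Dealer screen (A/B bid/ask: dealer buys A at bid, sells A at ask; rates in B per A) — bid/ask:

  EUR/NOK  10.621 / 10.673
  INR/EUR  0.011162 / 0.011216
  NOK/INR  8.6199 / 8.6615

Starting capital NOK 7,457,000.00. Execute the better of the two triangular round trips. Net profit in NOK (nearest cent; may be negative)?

Best loop NOK → INR → EUR → NOK:
NOK 7,457,000.00 × 8.6199 (sell NOK at bid) = INR 64,278,594.30
INR 64,278,594.30 × 0.011162 (sell INR at bid) = EUR 717,477.67
EUR 717,477.67 × 10.621 (sell EUR at bid) = NOK 7,620,330.33

Net profit: NOK 163,330.33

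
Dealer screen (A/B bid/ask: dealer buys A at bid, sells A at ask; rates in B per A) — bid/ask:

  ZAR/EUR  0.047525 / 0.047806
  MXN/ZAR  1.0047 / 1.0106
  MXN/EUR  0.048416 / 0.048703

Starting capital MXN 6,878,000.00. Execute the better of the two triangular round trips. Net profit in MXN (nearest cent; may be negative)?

Net profit: MXN 14,700.00

Best loop MXN → EUR → ZAR → MXN:
MXN 6,878,000.00 × 0.048416 (sell MXN at bid) = EUR 333,005.25
EUR 333,005.25 ÷ 0.047806 (buy ZAR at ask) = ZAR 6,965,762.62
ZAR 6,965,762.62 ÷ 1.0106 (buy MXN at ask) = MXN 6,892,700.00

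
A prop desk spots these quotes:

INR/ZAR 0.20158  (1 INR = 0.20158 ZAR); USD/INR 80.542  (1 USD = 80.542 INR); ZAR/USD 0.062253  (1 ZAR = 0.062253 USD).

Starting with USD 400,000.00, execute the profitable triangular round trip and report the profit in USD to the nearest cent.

Profitable loop is USD → INR → ZAR → USD:
USD 400,000.00 × 80.542 = INR 32,216,800.00
INR 32,216,800.00 × 0.20158 = ZAR 6,494,262.54
ZAR 6,494,262.54 × 0.062253 = USD 404,287.33
Profit = USD 404,287.33 − USD 400,000.00

Profit: USD 4,287.33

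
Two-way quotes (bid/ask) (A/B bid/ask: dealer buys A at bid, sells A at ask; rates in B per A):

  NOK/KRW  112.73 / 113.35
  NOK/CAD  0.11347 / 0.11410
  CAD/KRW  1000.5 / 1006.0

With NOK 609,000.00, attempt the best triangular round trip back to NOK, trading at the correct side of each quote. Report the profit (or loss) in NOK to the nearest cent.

Net profit: NOK 949.55

Best loop NOK → CAD → KRW → NOK:
NOK 609,000.00 × 0.11347 (sell NOK at bid) = CAD 69,103.23
CAD 69,103.23 × 1000.5 (sell CAD at bid) = KRW 69,137,782
KRW 69,137,782 ÷ 113.35 (buy NOK at ask) = NOK 609,949.55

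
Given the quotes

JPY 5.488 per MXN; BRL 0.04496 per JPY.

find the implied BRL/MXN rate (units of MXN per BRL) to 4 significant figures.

BRL/MXN = 4.053

1 BRL ÷ 0.04496 = 22.242 JPY
22.242 JPY ÷ 5.488 = 4.05284 MXN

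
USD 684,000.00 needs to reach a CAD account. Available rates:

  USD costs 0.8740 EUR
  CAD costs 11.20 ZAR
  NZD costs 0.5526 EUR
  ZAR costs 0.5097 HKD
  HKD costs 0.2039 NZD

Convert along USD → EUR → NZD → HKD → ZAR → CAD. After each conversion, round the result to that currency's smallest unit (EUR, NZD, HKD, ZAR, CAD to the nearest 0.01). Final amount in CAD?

CAD 929,408.78

USD 684,000.00 × 0.8740 = EUR 597,816.00
EUR 597,816.00 ÷ 0.5526 = NZD 1,081,824.10
NZD 1,081,824.10 ÷ 0.2039 = HKD 5,305,660.13
HKD 5,305,660.13 ÷ 0.5097 = ZAR 10,409,378.32
ZAR 10,409,378.32 ÷ 11.20 = CAD 929,408.78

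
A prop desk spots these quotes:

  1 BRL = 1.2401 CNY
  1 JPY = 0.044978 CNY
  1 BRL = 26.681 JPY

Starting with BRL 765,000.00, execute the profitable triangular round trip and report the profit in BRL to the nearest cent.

Profitable loop is BRL → CNY → JPY → BRL:
BRL 765,000.00 × 1.2401 = CNY 948,676.50
CNY 948,676.50 ÷ 0.044978 = JPY 21,092,012
JPY 21,092,012 ÷ 26.681 = BRL 790,525.53
Profit = BRL 790,525.53 − BRL 765,000.00

Profit: BRL 25,525.53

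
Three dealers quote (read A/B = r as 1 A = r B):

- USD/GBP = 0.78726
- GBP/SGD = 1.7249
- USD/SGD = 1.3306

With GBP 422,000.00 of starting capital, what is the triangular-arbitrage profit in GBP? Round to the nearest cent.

Profitable loop is GBP → SGD → USD → GBP:
GBP 422,000.00 × 1.7249 = SGD 727,907.80
SGD 727,907.80 ÷ 1.3306 = USD 547,052.31
USD 547,052.31 × 0.78726 = GBP 430,672.40
Profit = GBP 430,672.40 − GBP 422,000.00

Profit: GBP 8,672.40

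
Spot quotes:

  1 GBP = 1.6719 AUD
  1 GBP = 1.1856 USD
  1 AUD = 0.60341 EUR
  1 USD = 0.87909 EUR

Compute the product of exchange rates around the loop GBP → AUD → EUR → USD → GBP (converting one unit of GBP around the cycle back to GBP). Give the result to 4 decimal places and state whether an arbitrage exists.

0.9679 (arbitrage exists)

Around GBP → AUD → EUR → USD → GBP: 1 × 1.6719 × 0.60341 ÷ 0.87909 ÷ 1.1856 = 0.967946
Product < 1; profitable direction is GBP → USD → EUR → AUD → GBP.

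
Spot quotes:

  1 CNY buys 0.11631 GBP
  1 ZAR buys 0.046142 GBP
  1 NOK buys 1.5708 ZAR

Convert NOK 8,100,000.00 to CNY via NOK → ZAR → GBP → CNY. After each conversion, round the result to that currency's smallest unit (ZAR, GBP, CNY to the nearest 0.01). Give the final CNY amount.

CNY 5,047,603.90

NOK 8,100,000.00 × 1.5708 = ZAR 12,723,480.00
ZAR 12,723,480.00 × 0.046142 = GBP 587,086.81
GBP 587,086.81 ÷ 0.11631 = CNY 5,047,603.90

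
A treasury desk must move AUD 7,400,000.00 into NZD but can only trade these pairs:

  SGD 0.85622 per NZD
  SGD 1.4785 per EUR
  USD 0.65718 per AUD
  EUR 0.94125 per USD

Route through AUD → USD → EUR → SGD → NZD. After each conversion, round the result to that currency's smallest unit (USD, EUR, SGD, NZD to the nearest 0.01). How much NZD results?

AUD 7,400,000.00 × 0.65718 = USD 4,863,132.00
USD 4,863,132.00 × 0.94125 = EUR 4,577,423.00
EUR 4,577,423.00 × 1.4785 = SGD 6,767,719.91
SGD 6,767,719.91 ÷ 0.85622 = NZD 7,904,183.40

NZD 7,904,183.40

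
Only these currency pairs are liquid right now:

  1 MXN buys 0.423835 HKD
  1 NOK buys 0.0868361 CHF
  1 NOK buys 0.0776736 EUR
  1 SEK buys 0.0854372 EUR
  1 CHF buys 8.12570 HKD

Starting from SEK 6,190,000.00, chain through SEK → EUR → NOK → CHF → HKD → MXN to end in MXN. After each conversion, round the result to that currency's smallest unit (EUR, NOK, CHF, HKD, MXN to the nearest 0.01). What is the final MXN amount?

SEK 6,190,000.00 × 0.0854372 = EUR 528,856.27
EUR 528,856.27 ÷ 0.0776736 = NOK 6,808,700.38
NOK 6,808,700.38 × 0.0868361 = CHF 591,240.99
CHF 591,240.99 × 8.12570 = HKD 4,804,246.91
HKD 4,804,246.91 ÷ 0.423835 = MXN 11,335,182.11

MXN 11,335,182.11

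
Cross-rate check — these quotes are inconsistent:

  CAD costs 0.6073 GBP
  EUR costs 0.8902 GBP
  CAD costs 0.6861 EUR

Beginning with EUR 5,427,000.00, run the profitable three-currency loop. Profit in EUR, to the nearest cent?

Profit: EUR 30,975.10

Profitable loop is EUR → GBP → CAD → EUR:
EUR 5,427,000.00 × 0.8902 = GBP 4,831,115.40
GBP 4,831,115.40 ÷ 0.6073 = CAD 7,955,072.29
CAD 7,955,072.29 × 0.6861 = EUR 5,457,975.10
Profit = EUR 5,457,975.10 − EUR 5,427,000.00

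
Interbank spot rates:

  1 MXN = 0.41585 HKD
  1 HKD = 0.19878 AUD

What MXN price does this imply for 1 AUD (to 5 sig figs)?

1 AUD ÷ 0.19878 = 5.03069 HKD
5.03069 HKD ÷ 0.41585 = 12.0974 MXN

AUD/MXN = 12.097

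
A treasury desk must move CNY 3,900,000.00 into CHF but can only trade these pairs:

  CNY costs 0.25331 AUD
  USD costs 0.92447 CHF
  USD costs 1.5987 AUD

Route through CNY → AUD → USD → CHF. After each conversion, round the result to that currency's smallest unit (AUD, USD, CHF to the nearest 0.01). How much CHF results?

CHF 571,271.81

CNY 3,900,000.00 × 0.25331 = AUD 987,909.00
AUD 987,909.00 ÷ 1.5987 = USD 617,945.21
USD 617,945.21 × 0.92447 = CHF 571,271.81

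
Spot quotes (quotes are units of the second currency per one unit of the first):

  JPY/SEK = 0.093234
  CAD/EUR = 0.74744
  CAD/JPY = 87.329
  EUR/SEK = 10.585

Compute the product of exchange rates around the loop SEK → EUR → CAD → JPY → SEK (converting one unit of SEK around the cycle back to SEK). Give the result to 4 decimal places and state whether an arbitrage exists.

1.0291 (arbitrage exists)

Around SEK → EUR → CAD → JPY → SEK: 1 ÷ 10.585 ÷ 0.74744 × 87.329 × 0.093234 = 1.029119
Product > 1; profitable direction is SEK → EUR → CAD → JPY → SEK.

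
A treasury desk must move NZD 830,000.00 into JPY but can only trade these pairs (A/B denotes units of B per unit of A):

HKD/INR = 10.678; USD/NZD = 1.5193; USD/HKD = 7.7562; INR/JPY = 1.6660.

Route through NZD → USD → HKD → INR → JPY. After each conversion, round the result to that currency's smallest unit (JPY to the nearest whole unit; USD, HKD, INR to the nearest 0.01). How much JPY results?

JPY 75,378,670

NZD 830,000.00 ÷ 1.5193 = USD 546,304.22
USD 546,304.22 × 7.7562 = HKD 4,237,244.79
HKD 4,237,244.79 × 10.678 = INR 45,245,299.87
INR 45,245,299.87 × 1.6660 = JPY 75,378,670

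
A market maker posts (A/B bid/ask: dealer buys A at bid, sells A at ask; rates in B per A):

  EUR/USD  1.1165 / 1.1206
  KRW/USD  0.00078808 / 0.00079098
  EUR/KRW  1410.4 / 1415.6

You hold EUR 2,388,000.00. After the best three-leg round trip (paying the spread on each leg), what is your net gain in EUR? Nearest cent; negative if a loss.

Best loop EUR → USD → KRW → EUR:
EUR 2,388,000.00 × 1.1165 (sell EUR at bid) = USD 2,666,202.00
USD 2,666,202.00 ÷ 0.00079098 (buy KRW at ask) = KRW 3,370,757,794
KRW 3,370,757,794 ÷ 1415.6 (buy EUR at ask) = EUR 2,381,151.31

Net result: EUR -6,848.69 (no profitable arbitrage after spreads)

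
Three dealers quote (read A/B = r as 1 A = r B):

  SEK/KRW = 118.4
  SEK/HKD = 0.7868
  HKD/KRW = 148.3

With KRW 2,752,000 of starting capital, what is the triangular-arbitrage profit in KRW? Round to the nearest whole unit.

Profit: KRW 40,509

Profitable loop is KRW → HKD → SEK → KRW:
KRW 2,752,000 ÷ 148.3 = HKD 18,556.98
HKD 18,556.98 ÷ 0.7868 = SEK 23,585.38
SEK 23,585.38 × 118.4 = KRW 2,792,509
Profit = KRW 2,792,509 − KRW 2,752,000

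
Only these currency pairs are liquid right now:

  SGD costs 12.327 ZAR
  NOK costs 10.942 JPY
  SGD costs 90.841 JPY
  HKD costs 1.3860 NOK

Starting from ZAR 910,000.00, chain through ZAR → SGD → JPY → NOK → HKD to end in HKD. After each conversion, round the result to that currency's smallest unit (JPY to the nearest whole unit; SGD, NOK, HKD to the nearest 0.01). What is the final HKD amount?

HKD 442,186.97

ZAR 910,000.00 ÷ 12.327 = SGD 73,821.69
SGD 73,821.69 × 90.841 = JPY 6,706,036
JPY 6,706,036 ÷ 10.942 = NOK 612,871.14
NOK 612,871.14 ÷ 1.3860 = HKD 442,186.97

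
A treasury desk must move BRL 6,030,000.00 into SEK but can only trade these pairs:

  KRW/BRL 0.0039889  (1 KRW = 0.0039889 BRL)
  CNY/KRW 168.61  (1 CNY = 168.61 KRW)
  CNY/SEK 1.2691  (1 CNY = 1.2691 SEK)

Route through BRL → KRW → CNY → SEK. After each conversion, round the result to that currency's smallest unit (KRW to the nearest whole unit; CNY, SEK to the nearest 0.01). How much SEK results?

BRL 6,030,000.00 ÷ 0.0039889 = KRW 1,511,694,953
KRW 1,511,694,953 ÷ 168.61 = CNY 8,965,630.47
CNY 8,965,630.47 × 1.2691 = SEK 11,378,281.63

SEK 11,378,281.63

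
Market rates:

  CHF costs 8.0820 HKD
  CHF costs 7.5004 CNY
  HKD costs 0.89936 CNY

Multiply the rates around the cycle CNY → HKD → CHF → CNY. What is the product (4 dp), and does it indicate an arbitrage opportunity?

1.0319 (arbitrage exists)

Around CNY → HKD → CHF → CNY: 1 ÷ 0.89936 ÷ 8.0820 × 7.5004 = 1.031887
Product > 1; profitable direction is CNY → HKD → CHF → CNY.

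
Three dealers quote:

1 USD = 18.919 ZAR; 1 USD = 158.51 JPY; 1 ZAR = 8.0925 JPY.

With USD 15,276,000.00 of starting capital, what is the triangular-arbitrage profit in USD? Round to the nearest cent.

Profit: USD 539,591.18

Profitable loop is USD → JPY → ZAR → USD:
USD 15,276,000.00 × 158.51 = JPY 2,421,398,760
JPY 2,421,398,760 ÷ 8.0925 = ZAR 299,215,169.60
ZAR 299,215,169.60 ÷ 18.919 = USD 15,815,591.18
Profit = USD 15,815,591.18 − USD 15,276,000.00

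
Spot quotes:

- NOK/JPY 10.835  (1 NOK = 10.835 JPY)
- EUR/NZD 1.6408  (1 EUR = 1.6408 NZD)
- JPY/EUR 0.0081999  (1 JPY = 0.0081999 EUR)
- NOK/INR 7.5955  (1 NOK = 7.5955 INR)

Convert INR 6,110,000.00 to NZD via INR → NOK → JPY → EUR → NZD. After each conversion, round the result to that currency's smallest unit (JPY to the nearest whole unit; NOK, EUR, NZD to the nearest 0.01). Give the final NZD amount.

INR 6,110,000.00 ÷ 7.5955 = NOK 804,423.67
NOK 804,423.67 × 10.835 = JPY 8,715,930
JPY 8,715,930 × 0.0081999 = EUR 71,469.75
EUR 71,469.75 × 1.6408 = NZD 117,267.57

NZD 117,267.57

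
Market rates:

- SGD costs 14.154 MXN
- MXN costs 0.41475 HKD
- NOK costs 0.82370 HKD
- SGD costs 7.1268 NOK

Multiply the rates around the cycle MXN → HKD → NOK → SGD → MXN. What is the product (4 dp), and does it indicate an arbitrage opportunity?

1.0000 (no arbitrage)

Around MXN → HKD → NOK → SGD → MXN: 1 × 0.41475 ÷ 0.82370 ÷ 7.1268 × 14.154 = 1.000004
Product ≈ 1 (deviation 0.000%, within rounding noise).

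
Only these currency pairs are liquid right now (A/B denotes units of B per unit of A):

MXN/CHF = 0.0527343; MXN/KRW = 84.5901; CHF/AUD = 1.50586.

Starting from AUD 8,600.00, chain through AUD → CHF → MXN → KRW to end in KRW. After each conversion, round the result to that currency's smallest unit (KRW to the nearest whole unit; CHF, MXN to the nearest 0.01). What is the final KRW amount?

AUD 8,600.00 ÷ 1.50586 = CHF 5,711.02
CHF 5,711.02 ÷ 0.0527343 = MXN 108,298.01
MXN 108,298.01 × 84.5901 = KRW 9,160,939

KRW 9,160,939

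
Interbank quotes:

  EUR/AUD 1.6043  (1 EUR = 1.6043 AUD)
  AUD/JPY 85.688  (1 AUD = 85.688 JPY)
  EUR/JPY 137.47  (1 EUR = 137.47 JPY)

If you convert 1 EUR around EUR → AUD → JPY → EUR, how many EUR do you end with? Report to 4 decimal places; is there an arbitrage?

Around EUR → AUD → JPY → EUR: 1 × 1.6043 × 85.688 ÷ 137.47 = 0.999995
Product ≈ 1 (deviation 0.001%, within rounding noise).

1.0000 (no arbitrage)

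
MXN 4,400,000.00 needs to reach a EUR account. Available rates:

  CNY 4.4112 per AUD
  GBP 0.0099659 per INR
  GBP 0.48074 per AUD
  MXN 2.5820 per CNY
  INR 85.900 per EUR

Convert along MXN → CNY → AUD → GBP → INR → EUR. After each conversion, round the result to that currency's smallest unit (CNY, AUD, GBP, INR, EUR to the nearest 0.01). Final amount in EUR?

EUR 216,940.31

MXN 4,400,000.00 ÷ 2.5820 = CNY 1,704,105.34
CNY 1,704,105.34 ÷ 4.4112 = AUD 386,313.33
AUD 386,313.33 × 0.48074 = GBP 185,716.27
GBP 185,716.27 ÷ 0.0099659 = INR 18,635,172.94
INR 18,635,172.94 ÷ 85.900 = EUR 216,940.31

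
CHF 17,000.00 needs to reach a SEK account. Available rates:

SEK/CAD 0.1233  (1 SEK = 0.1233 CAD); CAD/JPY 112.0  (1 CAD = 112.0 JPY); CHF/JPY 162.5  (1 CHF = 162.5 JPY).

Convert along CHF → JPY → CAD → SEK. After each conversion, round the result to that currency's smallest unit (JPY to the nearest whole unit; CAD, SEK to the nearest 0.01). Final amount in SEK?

SEK 200,042.01

CHF 17,000.00 × 162.5 = JPY 2,762,500
JPY 2,762,500 ÷ 112.0 = CAD 24,665.18
CAD 24,665.18 ÷ 0.1233 = SEK 200,042.01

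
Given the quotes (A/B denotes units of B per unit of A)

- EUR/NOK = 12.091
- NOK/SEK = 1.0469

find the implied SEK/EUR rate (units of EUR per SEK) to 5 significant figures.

SEK/EUR = 0.079001

1 SEK ÷ 1.0469 = 0.955201 NOK
0.955201 NOK ÷ 12.091 = 0.079001 EUR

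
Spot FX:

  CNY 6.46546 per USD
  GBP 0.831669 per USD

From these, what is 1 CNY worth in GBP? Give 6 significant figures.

CNY/GBP = 0.128633

1 CNY ÷ 6.46546 = 0.154668 USD
0.154668 USD × 0.831669 = 0.128633 GBP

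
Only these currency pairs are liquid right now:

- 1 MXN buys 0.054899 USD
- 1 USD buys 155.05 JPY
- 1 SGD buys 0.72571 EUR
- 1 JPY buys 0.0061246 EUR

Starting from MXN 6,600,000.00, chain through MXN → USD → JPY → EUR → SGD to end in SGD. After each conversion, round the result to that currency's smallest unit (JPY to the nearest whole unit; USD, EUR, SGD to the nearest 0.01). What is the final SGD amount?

MXN 6,600,000.00 × 0.054899 = USD 362,333.40
USD 362,333.40 × 155.05 = JPY 56,179,794
JPY 56,179,794 × 0.0061246 = EUR 344,078.77
EUR 344,078.77 ÷ 0.72571 = SGD 474,127.09

SGD 474,127.09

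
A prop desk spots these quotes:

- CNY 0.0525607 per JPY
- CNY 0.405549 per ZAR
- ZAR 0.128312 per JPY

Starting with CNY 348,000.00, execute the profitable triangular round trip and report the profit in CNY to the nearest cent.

Profitable loop is CNY → ZAR → JPY → CNY:
CNY 348,000.00 ÷ 0.405549 = ZAR 858,096.06
ZAR 858,096.06 ÷ 0.128312 = JPY 6,687,575
JPY 6,687,575 × 0.0525607 = CNY 351,503.60
Profit = CNY 351,503.60 − CNY 348,000.00

Profit: CNY 3,503.60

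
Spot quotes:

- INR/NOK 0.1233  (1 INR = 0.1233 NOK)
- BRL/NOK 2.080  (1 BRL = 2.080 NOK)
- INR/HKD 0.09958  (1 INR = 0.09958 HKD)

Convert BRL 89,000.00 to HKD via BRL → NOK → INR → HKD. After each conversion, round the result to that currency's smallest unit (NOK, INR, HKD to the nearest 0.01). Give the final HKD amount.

HKD 149,507.30

BRL 89,000.00 × 2.080 = NOK 185,120.00
NOK 185,120.00 ÷ 0.1233 = INR 1,501,378.75
INR 1,501,378.75 × 0.09958 = HKD 149,507.30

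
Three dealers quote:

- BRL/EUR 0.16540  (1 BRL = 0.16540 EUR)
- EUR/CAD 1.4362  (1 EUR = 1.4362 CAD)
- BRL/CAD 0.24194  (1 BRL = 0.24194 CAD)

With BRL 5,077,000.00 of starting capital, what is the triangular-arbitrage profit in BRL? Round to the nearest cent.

Profit: BRL 93,879.44

Profitable loop is BRL → CAD → EUR → BRL:
BRL 5,077,000.00 × 0.24194 = CAD 1,228,329.38
CAD 1,228,329.38 ÷ 1.4362 = EUR 855,263.46
EUR 855,263.46 ÷ 0.16540 = BRL 5,170,879.44
Profit = BRL 5,170,879.44 − BRL 5,077,000.00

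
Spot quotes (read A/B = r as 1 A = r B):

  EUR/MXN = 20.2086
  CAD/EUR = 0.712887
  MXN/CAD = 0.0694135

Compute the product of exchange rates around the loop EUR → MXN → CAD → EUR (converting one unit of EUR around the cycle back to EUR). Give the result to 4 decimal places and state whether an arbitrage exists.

Around EUR → MXN → CAD → EUR: 1 × 20.2086 × 0.0694135 × 0.712887 = 1.000002
Product ≈ 1 (deviation 0.000%, within rounding noise).

1.0000 (no arbitrage)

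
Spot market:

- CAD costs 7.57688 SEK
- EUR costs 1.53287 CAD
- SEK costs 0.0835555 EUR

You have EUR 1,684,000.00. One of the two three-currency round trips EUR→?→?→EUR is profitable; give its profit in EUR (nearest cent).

Profit: EUR 51,286.99

Profitable loop is EUR → SEK → CAD → EUR:
EUR 1,684,000.00 ÷ 0.0835555 = SEK 20,154,268.72
SEK 20,154,268.72 ÷ 7.57688 = CAD 2,659,969.37
CAD 2,659,969.37 ÷ 1.53287 = EUR 1,735,286.99
Profit = EUR 1,735,286.99 − EUR 1,684,000.00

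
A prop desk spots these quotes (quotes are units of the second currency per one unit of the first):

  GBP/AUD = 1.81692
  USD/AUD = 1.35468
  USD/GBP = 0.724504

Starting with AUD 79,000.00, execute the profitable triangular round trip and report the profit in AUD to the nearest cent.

Profit: AUD 2,299.38

Profitable loop is AUD → GBP → USD → AUD:
AUD 79,000.00 ÷ 1.81692 = GBP 43,480.18
GBP 43,480.18 ÷ 0.724504 = USD 60,013.71
USD 60,013.71 × 1.35468 = AUD 81,299.38
Profit = AUD 81,299.38 − AUD 79,000.00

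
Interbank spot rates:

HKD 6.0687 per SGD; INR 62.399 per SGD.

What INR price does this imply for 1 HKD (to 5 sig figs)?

HKD/INR = 10.282

1 HKD ÷ 6.0687 = 0.16478 SGD
0.16478 SGD × 62.399 = 10.2821 INR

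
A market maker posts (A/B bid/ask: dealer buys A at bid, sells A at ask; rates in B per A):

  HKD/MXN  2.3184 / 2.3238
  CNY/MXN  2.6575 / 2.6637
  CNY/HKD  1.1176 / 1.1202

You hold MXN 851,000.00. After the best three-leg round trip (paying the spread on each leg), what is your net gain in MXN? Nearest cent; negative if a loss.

Net profit: MXN 17,777.41

Best loop MXN → HKD → CNY → MXN:
MXN 851,000.00 ÷ 2.3238 (buy HKD at ask) = HKD 366,210.52
HKD 366,210.52 ÷ 1.1202 (buy CNY at ask) = CNY 326,915.30
CNY 326,915.30 × 2.6575 (sell CNY at bid) = MXN 868,777.41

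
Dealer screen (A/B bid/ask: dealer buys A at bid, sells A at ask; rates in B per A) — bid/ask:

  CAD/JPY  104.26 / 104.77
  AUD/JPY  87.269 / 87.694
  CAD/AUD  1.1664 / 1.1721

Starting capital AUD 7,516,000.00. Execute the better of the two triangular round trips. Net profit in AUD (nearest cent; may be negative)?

Best loop AUD → CAD → JPY → AUD:
AUD 7,516,000.00 ÷ 1.1721 (buy CAD at ask) = CAD 6,412,422.15
CAD 6,412,422.15 × 104.26 (sell CAD at bid) = JPY 668,559,133
JPY 668,559,133 ÷ 87.694 (buy AUD at ask) = AUD 7,623,772.81

Net profit: AUD 107,772.81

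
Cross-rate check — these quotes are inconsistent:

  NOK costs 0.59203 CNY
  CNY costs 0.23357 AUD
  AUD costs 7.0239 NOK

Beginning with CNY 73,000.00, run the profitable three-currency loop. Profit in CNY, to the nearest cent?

Profit: CNY 2,159.48

Profitable loop is CNY → NOK → AUD → CNY:
CNY 73,000.00 ÷ 0.59203 = NOK 123,304.56
NOK 123,304.56 ÷ 7.0239 = AUD 17,555.00
AUD 17,555.00 ÷ 0.23357 = CNY 75,159.48
Profit = CNY 75,159.48 − CNY 73,000.00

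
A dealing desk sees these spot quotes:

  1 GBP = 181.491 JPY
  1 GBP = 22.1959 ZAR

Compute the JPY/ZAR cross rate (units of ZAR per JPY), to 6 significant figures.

JPY/ZAR = 0.122298

1 JPY ÷ 181.491 = 0.00550992 GBP
0.00550992 GBP × 22.1959 = 0.122298 ZAR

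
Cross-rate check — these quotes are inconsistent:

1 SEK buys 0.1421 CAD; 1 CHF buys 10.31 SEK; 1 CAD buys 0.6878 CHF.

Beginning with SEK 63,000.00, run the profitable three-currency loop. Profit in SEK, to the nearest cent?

Profit: SEK 482.71

Profitable loop is SEK → CAD → CHF → SEK:
SEK 63,000.00 × 0.1421 = CAD 8,952.30
CAD 8,952.30 × 0.6878 = CHF 6,157.39
CHF 6,157.39 × 10.31 = SEK 63,482.71
Profit = SEK 63,482.71 − SEK 63,000.00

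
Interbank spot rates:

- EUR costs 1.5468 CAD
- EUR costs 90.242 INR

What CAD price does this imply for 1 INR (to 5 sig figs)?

1 INR ÷ 90.242 = 0.0110813 EUR
0.0110813 EUR × 1.5468 = 0.0171406 CAD

INR/CAD = 0.017141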